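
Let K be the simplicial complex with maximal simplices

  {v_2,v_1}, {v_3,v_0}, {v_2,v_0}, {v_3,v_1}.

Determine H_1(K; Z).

H_1 ≅ Z.

Order the vertices as v_0 < v_1 < v_2 < v_3. Listing each simplex with vertices in this order, K has dimension 1 with simplices:

  0-simplices (4): [v_0], [v_1], [v_2], [v_3]
  1-simplices (4): [v_0,v_2], [v_0,v_3], [v_1,v_2], [v_1,v_3]

so the chain groups are C_0 ≅ Z^4, C_1 ≅ Z^4.

∂_1: C_1 → C_0 is given by ∂[p,q] = [q] − [p]. For instance
  ∂[v_1,v_2] = [v_2] − [v_1].
This gives a 4×4 integer matrix of rank 3; reducing to Smith normal form yields diagonal entries (1,1,1).

Now H_k = ker ∂_k / im ∂_{k+1}, so:

  H_1: rank ker ∂_1 − rank ∂_2 = (4 − 3) − 0 = 1, and there is no ∂_2, so H_1 = Z.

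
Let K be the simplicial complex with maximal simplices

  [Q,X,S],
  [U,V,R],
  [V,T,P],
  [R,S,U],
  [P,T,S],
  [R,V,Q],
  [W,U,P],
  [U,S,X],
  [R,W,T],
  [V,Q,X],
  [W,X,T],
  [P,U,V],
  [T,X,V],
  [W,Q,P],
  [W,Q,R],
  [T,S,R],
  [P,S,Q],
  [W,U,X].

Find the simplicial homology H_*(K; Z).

Order the vertices as P < Q < R < S < T < U < V < W < X. Listing each simplex with vertices in this order, K has dimension 2 with simplices:

  0-simplices (9): P, Q, R, S, T, U, V, W, X
  1-simplices (27): PQ, PS, PT, PU, PV, PW, QR, QS, QV, QW, QX, RS, RT, RU, RV, RW, ST, SU, SX, TV, TW, TX, UV, UW, UX, VX, WX
  2-simplices (18): PQS, PQW, PST, PTV, PUV, PUW, QRV, QRW, QSX, QVX, RST, RSU, RTW, RUV, SUX, TVX, TWX, UWX

giving chain groups C_0 ≅ Z^9, C_1 ≅ Z^27, C_2 ≅ Z^18.

∂_1: C_1 → C_0 is given by ∂[p,q] = [q] − [p]. For instance
  ∂VX = X − V.
This gives a 9×27 integer matrix of rank 8; reducing to Smith normal form yields diagonal entries (1,1,1,1,1,1,1,1).

The boundary map ∂_2: C_2 → C_1 maps a triangle to the signed sum of its edges. For instance
  ∂QSX = SX − QX + QS,
  ∂PTV = TV − PV + PT.
As a 27×18 matrix over Z this has rank 17, with invariant factors (1,1,1,1,1,1,1,1,1,1,1,1,1,1,1,1,1).

Now H_k = ker ∂_k / im ∂_{k+1}, so:

  H_0: rank C_0 − rank ∂_1 = 9 − 8 = 1, and the invariant factors of ∂_1 are all 1, so H_0 = Z.
  H_1: rank ker ∂_1 − rank ∂_2 = (27 − 8) − 17 = 2, and the invariant factors of ∂_2 are all 1, so H_1 = Z^2.
  H_2: rank ker ∂_2 − rank ∂_3 = (18 − 17) − 0 = 1, and there is no ∂_3, so H_2 = Z.

H_0 = Z,  H_1 = Z^2,  H_2 = Z.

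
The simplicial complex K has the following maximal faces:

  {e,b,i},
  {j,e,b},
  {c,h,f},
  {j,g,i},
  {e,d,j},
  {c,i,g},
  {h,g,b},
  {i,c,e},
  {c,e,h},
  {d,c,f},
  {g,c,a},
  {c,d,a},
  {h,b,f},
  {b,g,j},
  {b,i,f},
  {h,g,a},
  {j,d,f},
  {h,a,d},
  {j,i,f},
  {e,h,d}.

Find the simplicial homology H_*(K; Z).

H_0 ≅ Z,  H_1 ≅ Z ⊕ Z_2,  H_2 = 0.

K has 10 vertices, 30 edges, 20 triangles.
rank ∂_0 = 0, rank ∂_1 = 9 ⇒ b_0 = 10 − 0 − 9 = 1; all invariant factors of ∂_1 are 1 so no torsion. So H_0 ≅ Z.
rank ∂_1 = 9, rank ∂_2 = 20 ⇒ b_1 = 30 − 9 − 20 = 1; ∂_2 has invariant factor(s) [2] giving torsion. So H_1 ≅ Z ⊕ Z_2.
rank ∂_2 = 20, rank ∂_3 = 0 ⇒ b_2 = 20 − 20 − 0 = 0. So H_2 ≅ 0.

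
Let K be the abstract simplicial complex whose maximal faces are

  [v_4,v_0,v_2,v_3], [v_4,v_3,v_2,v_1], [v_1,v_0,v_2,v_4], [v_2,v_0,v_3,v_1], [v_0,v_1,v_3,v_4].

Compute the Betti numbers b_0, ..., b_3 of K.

b_0 = 1, b_1 = 0, b_2 = 0, b_3 = 1.

Order the vertices as v_0 < v_1 < v_2 < v_3 < v_4. Listing each simplex with vertices in this order, K has dimension 3 with simplices:

  0-simplices (5): [v_0], [v_1], [v_2], [v_3], [v_4]
  1-simplices (10): [v_0,v_1], [v_0,v_2], [v_0,v_3], [v_0,v_4], [v_1,v_2], [v_1,v_3], [v_1,v_4], [v_2,v_3], [v_2,v_4], [v_3,v_4]
  2-simplices (10): [v_0,v_1,v_2], [v_0,v_1,v_3], [v_0,v_1,v_4], [v_0,v_2,v_3], [v_0,v_2,v_4], [v_0,v_3,v_4], [v_1,v_2,v_3], [v_1,v_2,v_4], [v_1,v_3,v_4], [v_2,v_3,v_4]
  3-simplices (5): [v_0,v_1,v_2,v_3], [v_0,v_1,v_2,v_4], [v_0,v_1,v_3,v_4], [v_0,v_2,v_3,v_4], [v_1,v_2,v_3,v_4]

giving chain groups C_0 ≅ Z^5, C_1 ≅ Z^10, C_2 ≅ Z^10, C_3 ≅ Z^5.

Boundary ∂_1: C_1 → C_0 maps an edge to its endpoints' difference, ∂[p,q] = q − p.
The resulting 5×10 matrix has rank 4, and its Smith normal form has invariant factors (1,1,1,1).

∂_2: C_2 → C_1 sends each 2-simplex [p,q,r] to [q,r] − [p,r] + [p,q]. For instance
  ∂[v_0,v_2,v_4] = [v_2,v_4] − [v_0,v_4] + [v_0,v_2],
  ∂[v_0,v_1,v_2] = [v_1,v_2] − [v_0,v_2] + [v_0,v_1].
The 10×10 boundary matrix has rank 6 and Smith normal form diag(1,1,1,1,1,1).

∂_3: C_3 → C_2 sends each 3-simplex σ to the alternating sum Σ_i (−1)^i (σ with its i-th vertex removed). For instance
  ∂[v_0,v_1,v_2,v_3] = [v_1,v_2,v_3] − [v_0,v_2,v_3] + [v_0,v_1,v_3] − [v_0,v_1,v_2],
  ∂[v_0,v_2,v_3,v_4] = [v_2,v_3,v_4] − [v_0,v_3,v_4] + [v_0,v_2,v_4] − [v_0,v_2,v_3].
The resulting 10×5 matrix has rank 4, and its Smith normal form has invariant factors (1,1,1,1).

Now H_k = ker ∂_k / im ∂_{k+1}, so:

  H_0: rank C_0 − rank ∂_1 = 5 − 4 = 1, and the invariant factors of ∂_1 are all 1, so H_0 ≅ Z.
  H_1: rank ker ∂_1 − rank ∂_2 = (10 − 4) − 6 = 0, and the invariant factors of ∂_2 are all 1, so H_1 ≅ 0.
  H_2: rank ker ∂_2 − rank ∂_3 = (10 − 6) − 4 = 0, and the invariant factors of ∂_3 are all 1, so H_2 ≅ 0.
  H_3: rank ker ∂_3 − rank ∂_4 = (5 − 4) − 0 = 1, and there is no ∂_4, so H_3 ≅ Z.

As a check, the Euler characteristic is 5 − 10 + 10 − 5 = 0, which agrees with 1 − 0 + 0 − 1 = 0.

Hence the Betti numbers are b_0 = 1, b_1 = 0, b_2 = 0, b_3 = 1.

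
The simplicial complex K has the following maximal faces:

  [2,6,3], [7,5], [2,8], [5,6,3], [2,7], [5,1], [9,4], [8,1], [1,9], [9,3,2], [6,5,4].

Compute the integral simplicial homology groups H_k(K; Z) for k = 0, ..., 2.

We work with the vertex ordering 1 < 2 < 3 < 4 < 5 < 6 < 7 < 8 < 9. The simplices of K, each written with vertices in increasing order, are:

  0-simplices (9): [1], [2], [3], [4], [5], [6], [7], [8], [9]
  1-simplices (16): [1,5], [1,8], [1,9], [2,3], [2,6], [2,7], [2,8], [2,9], [3,5], [3,6], [3,9], [4,5], [4,6], [4,9], [5,6], [5,7]
  2-simplices (4): [2,3,6], [2,3,9], [3,5,6], [4,5,6]

Hence C_0 ≅ Z^9, C_1 ≅ Z^16, C_2 ≅ Z^4.

∂_1: C_1 → C_0 is given by ∂[p,q] = [q] − [p]. For instance
  ∂[2,6] = [6] − [2].
This gives a 9×16 integer matrix of rank 8; reducing to Smith normal form yields diagonal entries (1,1,1,1,1,1,1,1).

Boundary ∂_2: C_2 → C_1 maps a triangle to the signed sum of its edges. For instance
  ∂[4,5,6] = [5,6] − [4,6] + [4,5],
  ∂[2,3,9] = [3,9] − [2,9] + [2,3].
The 16×4 boundary matrix has rank 4 and Smith normal form diag(1,1,1,1).

From H_k ≅ ker(∂_k) / im(∂_{k+1}) we obtain:

  H_0: rank C_0 − rank ∂_1 = 9 − 8 = 1, and the invariant factors of ∂_1 are all 1, so H_0 = Z.
  H_1: rank ker ∂_1 − rank ∂_2 = (16 − 8) − 4 = 4, and the invariant factors of ∂_2 are all 1, so H_1 = Z^4.
  H_2: rank ker ∂_2 − rank ∂_3 = (4 − 4) − 0 = 0, and there is no ∂_3, so H_2 = 0.

H_0 = Z,  H_1 = Z^4,  H_2 = 0.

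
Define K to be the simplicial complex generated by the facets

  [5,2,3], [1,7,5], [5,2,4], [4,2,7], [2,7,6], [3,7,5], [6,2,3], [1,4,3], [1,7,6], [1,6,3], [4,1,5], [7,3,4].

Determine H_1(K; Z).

K has 7 vertices, 18 edges, 12 triangles.
rank ∂_1 = 6, rank ∂_2 = 12 ⇒ b_1 = 18 − 6 − 12 = 0; ∂_2 has invariant factor(s) [2] giving torsion. So H_1 ≅ Z/2.

H_1 = Z/2.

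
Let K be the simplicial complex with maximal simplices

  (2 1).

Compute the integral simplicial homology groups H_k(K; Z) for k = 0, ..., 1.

K has 2 vertices, 1 edge.
rank ∂_0 = 0, rank ∂_1 = 1 ⇒ b_0 = 2 − 0 − 1 = 1; all invariant factors of ∂_1 are 1 so no torsion. So H_0 = Z.
rank ∂_1 = 1, rank ∂_2 = 0 ⇒ b_1 = 1 − 1 − 0 = 0. So H_1 = 0.

H_0 = Z,  H_1 = 0.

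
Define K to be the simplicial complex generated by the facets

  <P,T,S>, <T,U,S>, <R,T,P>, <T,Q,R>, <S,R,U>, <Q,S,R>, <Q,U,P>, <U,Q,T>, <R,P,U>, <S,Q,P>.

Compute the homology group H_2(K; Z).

We work with the vertex ordering P < Q < R < S < T < U. The simplices of K, each written with vertices in increasing order, are:

  0-simplices (6): P, Q, R, S, T, U
  1-simplices (15): PQ, PR, PS, PT, PU, QR, QS, QT, QU, RS, RT, RU, ST, SU, TU
  2-simplices (10): PQS, PQU, PRT, PRU, PST, QRS, QRT, QTU, RSU, STU

giving chain groups C_0 ≅ Z^6, C_1 ≅ Z^15, C_2 ≅ Z^10.

∂_1: C_1 → C_0 is given by ∂[p,q] = [q] − [p].
The resulting 6×15 matrix has rank 5, and its Smith normal form has invariant factors (1,1,1,1,1).

Boundary ∂_2: C_2 → C_1 sends each 2-simplex [p,q,r] to [q,r] − [p,r] + [p,q]. For instance
  ∂PQU = QU − PU + PQ,
  ∂STU = TU − SU + ST.
As a 15×10 matrix over Z this has rank 10, with invariant factors (1,1,1,1,1,1,1,1,1,2).

From H_k ≅ ker(∂_k) / im(∂_{k+1}) we obtain:

  H_2: rank ker ∂_2 − rank ∂_3 = (10 − 10) − 0 = 0, and there is no ∂_3, so H_2 ≅ 0.

H_2 = 0.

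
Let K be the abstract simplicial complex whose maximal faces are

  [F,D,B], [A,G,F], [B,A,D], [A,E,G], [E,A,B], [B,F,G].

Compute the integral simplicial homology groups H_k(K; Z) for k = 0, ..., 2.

Fix the vertex order A < B < D < E < F < G and write every simplex with vertices in increasing order. Then dim K = 2 and the simplices of K are:

  0-simplices (6): A, B, D, E, F, G
  1-simplices (12): AB, AD, AE, AF, AG, BD, BE, BF, BG, DF, EG, FG
  2-simplices (6): ABD, ABE, AEG, AFG, BDF, BFG

so the chain groups are C_0 ≅ Z^6, C_1 ≅ Z^12, C_2 ≅ Z^6.

Boundary ∂_1: C_1 → C_0 is given by ∂[p,q] = [q] − [p]. For instance
  ∂BG = G − B.
The 6×12 boundary matrix has rank 5 and Smith normal form diag(1,1,1,1,1).

Boundary ∂_2: C_2 → C_1 maps a triangle to the signed sum of its edges. For instance
  ∂BFG = FG − BG + BF,
  ∂AFG = FG − AG + AF.
The 12×6 boundary matrix has rank 6 and Smith normal form diag(1,1,1,1,1,1).

Now H_k = ker ∂_k / im ∂_{k+1}, so:

  H_0: rank C_0 − rank ∂_1 = 6 − 5 = 1, and the invariant factors of ∂_1 are all 1, so H_0 ≅ Z.
  H_1: rank ker ∂_1 − rank ∂_2 = (12 − 5) − 6 = 1, and the invariant factors of ∂_2 are all 1, so H_1 ≅ Z.
  H_2: rank ker ∂_2 − rank ∂_3 = (6 − 6) − 0 = 0, and there is no ∂_3, so H_2 ≅ 0.

As a check, the Euler characteristic is 6 − 12 + 6 = 0, which agrees with 1 − 1 + 0 = 0.

H_0 ≅ Z,  H_1 ≅ Z,  H_2 = 0.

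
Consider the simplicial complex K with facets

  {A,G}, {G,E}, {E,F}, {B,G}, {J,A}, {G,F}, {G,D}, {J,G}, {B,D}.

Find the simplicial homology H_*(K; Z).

Take the total order A < B < D < E < F < G < J on the vertex set. Then K (dimension 1) consists of the simplices:

  0-simplices (7): A, B, D, E, F, G, J
  1-simplices (9): AG, AJ, BD, BG, DG, EF, EG, FG, GJ

Hence C_0 ≅ Z^7, C_1 ≅ Z^9.

Boundary ∂_1: C_1 → C_0 maps an edge to its endpoints' difference, ∂[p,q] = q − p. For instance
  ∂EG = G − E.
This gives a 7×9 integer matrix of rank 6; reducing to Smith normal form yields diagonal entries (1,1,1,1,1,1).

Reading off H_k = ker ∂_k / im ∂_{k+1}:

  H_0: rank C_0 − rank ∂_1 = 7 − 6 = 1, and the invariant factors of ∂_1 are all 1, so H_0 ≅ Z.
  H_1: rank ker ∂_1 − rank ∂_2 = (9 − 6) − 0 = 3, and there is no ∂_2, so H_1 ≅ Z^3.

H_0 = Z,  H_1 = Z^3.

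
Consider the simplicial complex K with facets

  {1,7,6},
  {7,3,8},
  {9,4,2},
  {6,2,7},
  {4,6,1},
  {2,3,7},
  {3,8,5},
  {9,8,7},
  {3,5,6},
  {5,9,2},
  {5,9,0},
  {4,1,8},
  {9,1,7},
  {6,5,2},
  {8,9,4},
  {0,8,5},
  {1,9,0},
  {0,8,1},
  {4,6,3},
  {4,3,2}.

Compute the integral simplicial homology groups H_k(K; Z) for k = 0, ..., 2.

Order the vertices as 0 < 1 < 2 < 3 < 4 < 5 < 6 < 7 < 8 < 9. Listing each simplex with vertices in this order, K has dimension 2 with simplices:

  0-simplices (10): [0], [1], [2], [3], [4], [5], [6], [7], [8], [9]
  1-simplices (30): (30 of them)
  2-simplices (20): (20 of them)

Hence C_0 ≅ Z^10, C_1 ≅ Z^30, C_2 ≅ Z^20.

The boundary map ∂_1: C_1 → C_0 maps an edge to its endpoints' difference, ∂[p,q] = q − p. For instance
  ∂[7,9] = [9] − [7].
As a 10×30 matrix over Z this has rank 9, with invariant factors (1,1,1,1,1,1,1,1,1).

∂_2: C_2 → C_1 sends each 2-simplex [p,q,r] to [q,r] − [p,r] + [p,q]. For instance
  ∂[1,6,7] = [6,7] − [1,7] + [1,6],
  ∂[2,4,9] = [4,9] − [2,9] + [2,4].
The 30×20 boundary matrix has rank 20 and Smith normal form diag(1,1,1,1,1,1,1,1,1,1,1,1,1,1,1,1,1,1,1,2).

From H_k ≅ ker(∂_k) / im(∂_{k+1}) we obtain:

  H_0: rank C_0 − rank ∂_1 = 10 − 9 = 1, and the invariant factors of ∂_1 are all 1, so H_0 ≅ Z.
  H_1: rank ker ∂_1 − rank ∂_2 = (30 − 9) − 20 = 1, and ∂_2 has invariant factor 2 > 1, so H_1 ≅ Z ⊕ Z/2Z.
  H_2: rank ker ∂_2 − rank ∂_3 = (20 − 20) − 0 = 0, and there is no ∂_3, so H_2 ≅ 0.

As a check, the Euler characteristic is 10 − 30 + 20 = 0, which agrees with 1 − 1 + 0 = 0.
(K is a triangulation of the Klein bottle.)

H_0 ≅ Z,  H_1 ≅ Z ⊕ Z/2Z,  H_2 = 0.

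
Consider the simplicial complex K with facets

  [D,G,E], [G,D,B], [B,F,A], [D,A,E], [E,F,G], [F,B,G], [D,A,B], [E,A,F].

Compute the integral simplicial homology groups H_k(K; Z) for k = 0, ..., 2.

H_0 = Z,  H_1 = 0,  H_2 = Z.

Fix the vertex order A < B < D < E < F < G and write every simplex with vertices in increasing order. Then dim K = 2 and the simplices of K are:

  0-simplices (6): A, B, D, E, F, G
  1-simplices (12): AB, AD, AE, AF, BD, BF, BG, DE, DG, EF, EG, FG
  2-simplices (8): ABD, ABF, ADE, AEF, BDG, BFG, DEG, EFG

Hence C_0 ≅ Z^6, C_1 ≅ Z^12, C_2 ≅ Z^8.

∂_1: C_1 → C_0 maps an edge to its endpoints' difference, ∂[p,q] = q − p.
As a 6×12 matrix over Z this has rank 5, with invariant factors (1,1,1,1,1).

∂_2: C_2 → C_1 sends each 2-simplex [p,q,r] to [q,r] − [p,r] + [p,q]. For instance
  ∂EFG = FG − EG + EF,
  ∂ABF = BF − AF + AB.
This gives a 12×8 integer matrix of rank 7; reducing to Smith normal form yields diagonal entries (1,1,1,1,1,1,1).

Now H_k = ker ∂_k / im ∂_{k+1}, so:

  H_0: rank C_0 − rank ∂_1 = 6 − 5 = 1, and the invariant factors of ∂_1 are all 1, so H_0 ≅ Z.
  H_1: rank ker ∂_1 − rank ∂_2 = (12 − 5) − 7 = 0, and the invariant factors of ∂_2 are all 1, so H_1 ≅ 0.
  H_2: rank ker ∂_2 − rank ∂_3 = (8 − 7) − 0 = 1, and there is no ∂_3, so H_2 ≅ Z.

As a check, the Euler characteristic is 6 − 12 + 8 = 2, which agrees with 1 − 0 + 1 = 2.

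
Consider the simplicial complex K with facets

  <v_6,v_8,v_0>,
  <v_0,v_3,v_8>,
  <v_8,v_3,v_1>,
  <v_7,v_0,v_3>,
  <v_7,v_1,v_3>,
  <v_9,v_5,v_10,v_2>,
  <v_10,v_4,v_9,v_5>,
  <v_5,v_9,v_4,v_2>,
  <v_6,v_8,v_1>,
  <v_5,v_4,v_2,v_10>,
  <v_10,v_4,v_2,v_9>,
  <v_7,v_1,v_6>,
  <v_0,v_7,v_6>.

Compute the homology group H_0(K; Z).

Take the total order v_0 < v_1 < v_2 < v_3 < v_4 < v_5 < v_6 < v_7 < v_8 < v_9 < v_10 on the vertex set. Then K (dimension 3) consists of the simplices:

  0-simplices (11): [v_0], [v_1], [v_2], [v_3], [v_4], [v_5], [v_6], [v_7], [v_8], [v_9], [v_10]
  1-simplices (22): (22 of them)
  2-simplices (18): (18 of them)
  3-simplices (5): [v_2,v_4,v_5,v_9], [v_2,v_4,v_5,v_10], [v_2,v_4,v_9,v_10], [v_2,v_5,v_9,v_10], [v_4,v_5,v_9,v_10]

giving chain groups C_0 ≅ Z^11, C_1 ≅ Z^22, C_2 ≅ Z^18, C_3 ≅ Z^5.

The boundary map ∂_1: C_1 → C_0 maps an edge to its endpoints' difference, ∂[p,q] = q − p. For instance
  ∂[v_4,v_9] = [v_9] − [v_4].
This gives a 11×22 integer matrix of rank 9; reducing to Smith normal form yields diagonal entries (1,1,1,1,1,1,1,1,1).

Boundary ∂_2: C_2 → C_1 sends each 2-simplex [p,q,r] to [q,r] − [p,r] + [p,q]. For instance
  ∂[v_1,v_6,v_7] = [v_6,v_7] − [v_1,v_7] + [v_1,v_6],
  ∂[v_1,v_3,v_8] = [v_3,v_8] − [v_1,v_8] + [v_1,v_3].
As a 22×18 matrix over Z this has rank 13, with invariant factors (1,1,1,1,1,1,1,1,1,1,1,1,1).

Boundary ∂_3: C_3 → C_2 sends each 3-simplex σ to the alternating sum Σ_i (−1)^i (σ with its i-th vertex removed). For instance
  ∂[v_2,v_4,v_9,v_10] = [v_4,v_9,v_10] − [v_2,v_9,v_10] + [v_2,v_4,v_10] − [v_2,v_4,v_9],
  ∂[v_2,v_5,v_9,v_10] = [v_5,v_9,v_10] − [v_2,v_9,v_10] + [v_2,v_5,v_10] − [v_2,v_5,v_9].
The 18×5 boundary matrix has rank 4 and Smith normal form diag(1,1,1,1).

From H_k ≅ ker(∂_k) / im(∂_{k+1}) we obtain:

  H_0: rank C_0 − rank ∂_1 = 11 − 9 = 2, and the invariant factors of ∂_1 are all 1, so H_0 ≅ Z^2.

H_0 ≅ Z^2.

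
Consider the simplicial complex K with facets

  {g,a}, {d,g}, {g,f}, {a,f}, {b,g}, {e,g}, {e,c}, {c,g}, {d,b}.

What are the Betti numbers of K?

b_0 = 1, b_1 = 3.

Fix the vertex order a < b < c < d < e < f < g and write every simplex with vertices in increasing order. Then dim K = 1 and the simplices of K are:

  0-simplices (7): a, b, c, d, e, f, g
  1-simplices (9): af, ag, bd, bg, ce, cg, dg, eg, fg

so the chain groups are C_0 ≅ Z^7, C_1 ≅ Z^9.

The boundary map ∂_1: C_1 → C_0 is given by ∂[p,q] = [q] − [p]. For instance
  ∂ag = g − a.
This gives a 7×9 integer matrix of rank 6; reducing to Smith normal form yields diagonal entries (1,1,1,1,1,1).

From H_k ≅ ker(∂_k) / im(∂_{k+1}) we obtain:

  H_0: rank C_0 − rank ∂_1 = 7 − 6 = 1, and the invariant factors of ∂_1 are all 1, so H_0 = Z.
  H_1: rank ker ∂_1 − rank ∂_2 = (9 − 6) − 0 = 3, and there is no ∂_2, so H_1 = Z^3.

As a check, the Euler characteristic is 7 − 9 = -2, which agrees with 1 − 3 = -2.
(K is a triangulation of a wedge of 3 circles.)

Hence the Betti numbers are b_0 = 1, b_1 = 3.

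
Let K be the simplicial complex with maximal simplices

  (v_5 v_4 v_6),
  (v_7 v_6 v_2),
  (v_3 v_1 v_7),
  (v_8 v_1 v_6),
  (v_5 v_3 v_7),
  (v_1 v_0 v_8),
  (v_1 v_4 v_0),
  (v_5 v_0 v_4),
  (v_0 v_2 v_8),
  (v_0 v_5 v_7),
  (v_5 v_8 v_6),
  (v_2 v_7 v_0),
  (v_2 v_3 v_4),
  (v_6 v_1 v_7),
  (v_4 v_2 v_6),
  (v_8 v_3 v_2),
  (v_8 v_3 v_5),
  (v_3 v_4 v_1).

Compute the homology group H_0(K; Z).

H_0 ≅ Z.

We work with the vertex ordering v_0 < v_1 < v_2 < v_3 < v_4 < v_5 < v_6 < v_7 < v_8. The simplices of K, each written with vertices in increasing order, are:

  0-simplices (9): [v_0], [v_1], [v_2], [v_3], [v_4], [v_5], [v_6], [v_7], [v_8]
  1-simplices (27): (27 of them)
  2-simplices (18): (18 of them)

so the chain groups are C_0 ≅ Z^9, C_1 ≅ Z^27, C_2 ≅ Z^18.

Boundary ∂_1: C_1 → C_0 is given by ∂[p,q] = [q] − [p].
The 9×27 boundary matrix has rank 8 and Smith normal form diag(1,1,1,1,1,1,1,1).

Boundary ∂_2: C_2 → C_1 sends each 2-simplex [p,q,r] to [q,r] − [p,r] + [p,q]. For instance
  ∂[v_3,v_5,v_8] = [v_5,v_8] − [v_3,v_8] + [v_3,v_5],
  ∂[v_0,v_1,v_4] = [v_1,v_4] − [v_0,v_4] + [v_0,v_1].
The resulting 27×18 matrix has rank 17, and its Smith normal form has invariant factors (1,1,1,1,1,1,1,1,1,1,1,1,1,1,1,1,1).

Reading off H_k = ker ∂_k / im ∂_{k+1}:

  H_0: rank C_0 − rank ∂_1 = 9 − 8 = 1, and the invariant factors of ∂_1 are all 1, so H_0 = Z.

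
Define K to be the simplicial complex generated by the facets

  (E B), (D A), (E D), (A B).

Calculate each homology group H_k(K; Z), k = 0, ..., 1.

H_0 ≅ Z,  H_1 ≅ Z.

Order the vertices as A < B < D < E. Listing each simplex with vertices in this order, K has dimension 1 with simplices:

  0-simplices (4): A, B, D, E
  1-simplices (4): AB, AD, BE, DE

giving chain groups C_0 ≅ Z^4, C_1 ≅ Z^4.

∂_1: C_1 → C_0 is given by ∂[p,q] = [q] − [p]. For instance
  ∂DE = E − D.
The resulting 4×4 matrix has rank 3, and its Smith normal form has invariant factors (1,1,1).

Computing H_k = (kernel of ∂_k) / (image of ∂_{k+1}):

  H_0: rank C_0 − rank ∂_1 = 4 − 3 = 1, and the invariant factors of ∂_1 are all 1, so H_0 = Z.
  H_1: rank ker ∂_1 − rank ∂_2 = (4 − 3) − 0 = 1, and there is no ∂_2, so H_1 = Z.

As a check, the Euler characteristic is 4 − 4 = 0, which agrees with 1 − 1 = 0.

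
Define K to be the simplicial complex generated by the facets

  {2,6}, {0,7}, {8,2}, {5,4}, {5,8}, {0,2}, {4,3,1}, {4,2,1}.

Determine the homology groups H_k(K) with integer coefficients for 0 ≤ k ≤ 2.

H_0 ≅ Z,  H_1 ≅ Z,  H_2 = 0.

Order the vertices as 0 < 1 < 2 < 3 < 4 < 5 < 6 < 7 < 8. Listing each simplex with vertices in this order, K has dimension 2 with simplices:

  0-simplices (9): [0], [1], [2], [3], [4], [5], [6], [7], [8]
  1-simplices (11): [0,2], [0,7], [1,2], [1,3], [1,4], [2,4], [2,6], [2,8], [3,4], [4,5], [5,8]
  2-simplices (2): [1,2,4], [1,3,4]

so the chain groups are C_0 ≅ Z^9, C_1 ≅ Z^11, C_2 ≅ Z^2.

∂_1: C_1 → C_0 maps an edge to its endpoints' difference, ∂[p,q] = q − p. For instance
  ∂[1,3] = [3] − [1].
As a 9×11 matrix over Z this has rank 8, with invariant factors (1,1,1,1,1,1,1,1).

∂_2: C_2 → C_1 maps a triangle to the signed sum of its edges. For instance
  ∂[1,2,4] = [2,4] − [1,4] + [1,2],
  ∂[1,3,4] = [3,4] − [1,4] + [1,3].
As a 11×2 matrix over Z this has rank 2, with invariant factors (1,1).

Computing H_k = (kernel of ∂_k) / (image of ∂_{k+1}):

  H_0: rank C_0 − rank ∂_1 = 9 − 8 = 1, and the invariant factors of ∂_1 are all 1, so H_0 ≅ Z.
  H_1: rank ker ∂_1 − rank ∂_2 = (11 − 8) − 2 = 1, and the invariant factors of ∂_2 are all 1, so H_1 ≅ Z.
  H_2: rank ker ∂_2 − rank ∂_3 = (2 − 2) − 0 = 0, and there is no ∂_3, so H_2 ≅ 0.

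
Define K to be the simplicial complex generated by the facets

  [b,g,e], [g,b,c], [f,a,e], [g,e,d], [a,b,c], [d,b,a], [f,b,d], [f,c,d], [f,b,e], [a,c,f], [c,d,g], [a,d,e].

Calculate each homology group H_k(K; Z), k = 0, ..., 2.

We work with the vertex ordering a < b < c < d < e < f < g. The simplices of K, each written with vertices in increasing order, are:

  0-simplices (7): a, b, c, d, e, f, g
  1-simplices (18): ab, ac, ad, ae, af, bc, bd, be, bf, bg, cd, cf, cg, de, df, dg, ef, eg
  2-simplices (12): abc, abd, acf, ade, aef, bcg, bdf, bef, beg, cdf, cdg, deg

so the chain groups are C_0 ≅ Z^7, C_1 ≅ Z^18, C_2 ≅ Z^12.

Boundary ∂_1: C_1 → C_0 sends each edge [p,q] (with p < q) to q − p. For instance
  ∂bd = d − b.
The 7×18 boundary matrix has rank 6 and Smith normal form diag(1,1,1,1,1,1).

∂_2: C_2 → C_1 maps a triangle to the signed sum of its edges. For instance
  ∂aef = ef − af + ae,
  ∂abd = bd − ad + ab.
The resulting 18×12 matrix has rank 12, and its Smith normal form has invariant factors (1,1,1,1,1,1,1,1,1,1,1,2).

Computing H_k = (kernel of ∂_k) / (image of ∂_{k+1}):

  H_0: rank C_0 − rank ∂_1 = 7 − 6 = 1, and the invariant factors of ∂_1 are all 1, so H_0 = Z.
  H_1: rank ker ∂_1 − rank ∂_2 = (18 − 6) − 12 = 0, and ∂_2 has invariant factor 2 > 1, so H_1 = Z/2.
  H_2: rank ker ∂_2 − rank ∂_3 = (12 − 12) − 0 = 0, and there is no ∂_3, so H_2 = 0.

H_0 = Z,  H_1 = Z/2,  H_2 = 0.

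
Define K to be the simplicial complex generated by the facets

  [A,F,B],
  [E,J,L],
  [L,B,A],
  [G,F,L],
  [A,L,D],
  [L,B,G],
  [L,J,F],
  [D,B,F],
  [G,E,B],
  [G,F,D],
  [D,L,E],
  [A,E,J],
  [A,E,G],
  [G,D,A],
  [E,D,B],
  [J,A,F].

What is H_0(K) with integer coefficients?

K has 8 vertices, 24 edges, 16 triangles.
rank ∂_0 = 0, rank ∂_1 = 7 ⇒ b_0 = 8 − 0 − 7 = 1; all invariant factors of ∂_1 are 1 so no torsion. So H_0 = Z.

H_0 ≅ Z.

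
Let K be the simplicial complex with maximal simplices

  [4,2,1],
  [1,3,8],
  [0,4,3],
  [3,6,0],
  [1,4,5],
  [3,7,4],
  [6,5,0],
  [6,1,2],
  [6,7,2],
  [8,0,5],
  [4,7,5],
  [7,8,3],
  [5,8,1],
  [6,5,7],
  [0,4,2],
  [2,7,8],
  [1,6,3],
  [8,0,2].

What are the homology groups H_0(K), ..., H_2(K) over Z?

H_0 ≅ Z,  H_1 ≅ Z^2,  H_2 ≅ Z.

Fix the vertex order 0 < 1 < 2 < 3 < 4 < 5 < 6 < 7 < 8 and write every simplex with vertices in increasing order. Then dim K = 2 and the simplices of K are:

  0-simplices (9): [0], [1], [2], [3], [4], [5], [6], [7], [8]
  1-simplices (27): (27 of them)
  2-simplices (18): [0,2,4], [0,2,8], [0,3,4], [0,3,6], [0,5,6], [0,5,8], [1,2,4], [1,2,6], [1,3,6], [1,3,8], [1,4,5], [1,5,8], [2,6,7], [2,7,8], [3,4,7], [3,7,8], [4,5,7], [5,6,7]

Hence C_0 ≅ Z^9, C_1 ≅ Z^27, C_2 ≅ Z^18.

The boundary map ∂_1: C_1 → C_0 sends each edge [p,q] (with p < q) to q − p.
As a 9×27 matrix over Z this has rank 8, with invariant factors (1,1,1,1,1,1,1,1).

The boundary map ∂_2: C_2 → C_1 maps a triangle to the signed sum of its edges. For instance
  ∂[4,5,7] = [5,7] − [4,7] + [4,5],
  ∂[2,7,8] = [7,8] − [2,8] + [2,7].
This gives a 27×18 integer matrix of rank 17; reducing to Smith normal form yields diagonal entries (1,1,1,1,1,1,1,1,1,1,1,1,1,1,1,1,1).

Computing H_k = (kernel of ∂_k) / (image of ∂_{k+1}):

  H_0: rank C_0 − rank ∂_1 = 9 − 8 = 1, and the invariant factors of ∂_1 are all 1, so H_0 = Z.
  H_1: rank ker ∂_1 − rank ∂_2 = (27 − 8) − 17 = 2, and the invariant factors of ∂_2 are all 1, so H_1 = Z^2.
  H_2: rank ker ∂_2 − rank ∂_3 = (18 − 17) − 0 = 1, and there is no ∂_3, so H_2 = Z.

As a check, the Euler characteristic is 9 − 27 + 18 = 0, which agrees with 1 − 2 + 1 = 0.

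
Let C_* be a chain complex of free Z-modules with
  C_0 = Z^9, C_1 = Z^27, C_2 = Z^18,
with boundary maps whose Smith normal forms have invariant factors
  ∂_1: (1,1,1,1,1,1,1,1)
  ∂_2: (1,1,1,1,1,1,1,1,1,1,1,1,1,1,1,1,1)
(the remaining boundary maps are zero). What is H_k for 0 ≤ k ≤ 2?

H_0 = Z,  H_1 = Z^2,  H_2 = Z.

H_0: b_0 = 9 − 0 − 8 = 1; torsion from ∂_1 factors > 1: none. So H_0 = Z.
H_1: b_1 = 27 − 8 − 17 = 2; torsion from ∂_2 factors > 1: none. So H_1 = Z^2.
H_2: b_2 = 18 − 17 − 0 = 1; torsion from ∂_3 factors > 1: none. So H_2 = Z.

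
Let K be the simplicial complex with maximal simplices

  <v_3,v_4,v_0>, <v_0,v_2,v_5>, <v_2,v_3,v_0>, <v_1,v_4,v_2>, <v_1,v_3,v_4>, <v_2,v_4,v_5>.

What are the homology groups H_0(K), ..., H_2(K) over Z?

H_0 ≅ Z,  H_1 ≅ Z,  H_2 = 0.

K has 6 vertices, 12 edges, 6 triangles.
rank ∂_0 = 0, rank ∂_1 = 5 ⇒ b_0 = 6 − 0 − 5 = 1; all invariant factors of ∂_1 are 1 so no torsion. So H_0 ≅ Z.
rank ∂_1 = 5, rank ∂_2 = 6 ⇒ b_1 = 12 − 5 − 6 = 1; all invariant factors of ∂_2 are 1 so no torsion. So H_1 ≅ Z.
rank ∂_2 = 6, rank ∂_3 = 0 ⇒ b_2 = 6 − 6 − 0 = 0. So H_2 ≅ 0.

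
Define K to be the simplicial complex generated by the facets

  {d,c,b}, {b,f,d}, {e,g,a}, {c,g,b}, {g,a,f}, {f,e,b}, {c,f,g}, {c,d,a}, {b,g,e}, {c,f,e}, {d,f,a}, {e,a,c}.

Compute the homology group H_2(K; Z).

Order the vertices as a < b < c < d < e < f < g. Listing each simplex with vertices in this order, K has dimension 2 with simplices:

  0-simplices (7): a, b, c, d, e, f, g
  1-simplices (18): ac, ad, ae, af, ag, bc, bd, be, bf, bg, cd, ce, cf, cg, df, ef, eg, fg
  2-simplices (12): acd, ace, adf, aeg, afg, bcd, bcg, bdf, bef, beg, cef, cfg

so the chain groups are C_0 ≅ Z^7, C_1 ≅ Z^18, C_2 ≅ Z^12.

Boundary ∂_1: C_1 → C_0 maps an edge to its endpoints' difference, ∂[p,q] = q − p.
This gives a 7×18 integer matrix of rank 6; reducing to Smith normal form yields diagonal entries (1,1,1,1,1,1).

The boundary map ∂_2: C_2 → C_1 maps a triangle to the signed sum of its edges. For instance
  ∂bdf = df − bf + bd,
  ∂ace = ce − ae + ac.
This gives a 18×12 integer matrix of rank 12; reducing to Smith normal form yields diagonal entries (1,1,1,1,1,1,1,1,1,1,1,2).

From H_k ≅ ker(∂_k) / im(∂_{k+1}) we obtain:

  H_2: rank ker ∂_2 − rank ∂_3 = (12 − 12) − 0 = 0, and there is no ∂_3, so H_2 ≅ 0.

H_2 = 0.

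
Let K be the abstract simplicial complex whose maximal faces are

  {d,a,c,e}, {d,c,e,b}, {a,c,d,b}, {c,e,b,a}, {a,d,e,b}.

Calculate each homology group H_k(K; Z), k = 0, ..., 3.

H_0 = Z,  H_1 = 0,  H_2 = 0,  H_3 = Z.

Fix the vertex order a < b < c < d < e and write every simplex with vertices in increasing order. Then dim K = 3 and the simplices of K are:

  0-simplices (5): a, b, c, d, e
  1-simplices (10): ab, ac, ad, ae, bc, bd, be, cd, ce, de
  2-simplices (10): abc, abd, abe, acd, ace, ade, bcd, bce, bde, cde
  3-simplices (5): abcd, abce, abde, acde, bcde

Hence C_0 ≅ Z^5, C_1 ≅ Z^10, C_2 ≅ Z^10, C_3 ≅ Z^5.

∂_1: C_1 → C_0 is given by ∂[p,q] = [q] − [p]. For instance
  ∂ad = d − a.
The 5×10 boundary matrix has rank 4 and Smith normal form diag(1,1,1,1).

The boundary map ∂_2: C_2 → C_1 maps a triangle to the signed sum of its edges. For instance
  ∂abd = bd − ad + ab,
  ∂bcd = cd − bd + bc.
This gives a 10×10 integer matrix of rank 6; reducing to Smith normal form yields diagonal entries (1,1,1,1,1,1).

The boundary map ∂_3: C_3 → C_2 sends each 3-simplex σ to the alternating sum Σ_i (−1)^i (σ with its i-th vertex removed). For instance
  ∂acde = cde − ade + ace − acd,
  ∂abce = bce − ace + abe − abc.
As a 10×5 matrix over Z this has rank 4, with invariant factors (1,1,1,1).

Reading off H_k = ker ∂_k / im ∂_{k+1}:

  H_0: rank C_0 − rank ∂_1 = 5 − 4 = 1, and the invariant factors of ∂_1 are all 1, so H_0 = Z.
  H_1: rank ker ∂_1 − rank ∂_2 = (10 − 4) − 6 = 0, and the invariant factors of ∂_2 are all 1, so H_1 = 0.
  H_2: rank ker ∂_2 − rank ∂_3 = (10 − 6) − 4 = 0, and the invariant factors of ∂_3 are all 1, so H_2 = 0.
  H_3: rank ker ∂_3 − rank ∂_4 = (5 − 4) − 0 = 1, and there is no ∂_4, so H_3 = Z.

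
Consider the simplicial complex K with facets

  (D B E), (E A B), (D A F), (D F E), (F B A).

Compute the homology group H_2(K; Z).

Order the vertices as A < B < D < E < F. Listing each simplex with vertices in this order, K has dimension 2 with simplices:

  0-simplices (5): A, B, D, E, F
  1-simplices (10): AB, AD, AE, AF, BD, BE, BF, DE, DF, EF
  2-simplices (5): ABE, ABF, ADF, BDE, DEF

Hence C_0 ≅ Z^5, C_1 ≅ Z^10, C_2 ≅ Z^5.

Boundary ∂_1: C_1 → C_0 maps an edge to its endpoints' difference, ∂[p,q] = q − p. For instance
  ∂DF = F − D.
This gives a 5×10 integer matrix of rank 4; reducing to Smith normal form yields diagonal entries (1,1,1,1).

The boundary map ∂_2: C_2 → C_1 acts by ∂[p,q,r] = [q,r] − [p,r] + [p,q]. For instance
  ∂BDE = DE − BE + BD,
  ∂ADF = DF − AF + AD.
The 10×5 boundary matrix has rank 5 and Smith normal form diag(1,1,1,1,1).

Reading off H_k = ker ∂_k / im ∂_{k+1}:

  H_2: rank ker ∂_2 − rank ∂_3 = (5 − 5) − 0 = 0, and there is no ∂_3, so H_2 ≅ 0.

(K is a triangulation of the Möbius band.)

H_2 = 0.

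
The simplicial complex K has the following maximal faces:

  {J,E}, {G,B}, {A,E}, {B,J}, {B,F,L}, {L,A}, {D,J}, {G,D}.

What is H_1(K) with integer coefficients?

Order the vertices as A < B < D < E < F < G < J < L. Listing each simplex with vertices in this order, K has dimension 2 with simplices:

  0-simplices (8): A, B, D, E, F, G, J, L
  1-simplices (10): AE, AL, BF, BG, BJ, BL, DG, DJ, EJ, FL
  2-simplices (1): BFL

Hence C_0 ≅ Z^8, C_1 ≅ Z^10, C_2 ≅ Z^1.

Boundary ∂_1: C_1 → C_0 sends each edge [p,q] (with p < q) to q − p. For instance
  ∂DJ = J − D.
As a 8×10 matrix over Z this has rank 7, with invariant factors (1,1,1,1,1,1,1).

The boundary map ∂_2: C_2 → C_1 maps a triangle to the signed sum of its edges. For instance
  ∂BFL = FL − BL + BF.
This gives a 10×1 integer matrix of rank 1; reducing to Smith normal form yields diagonal entries (1).

Computing H_k = (kernel of ∂_k) / (image of ∂_{k+1}):

  H_1: rank ker ∂_1 − rank ∂_2 = (10 − 7) − 1 = 2, and the invariant factors of ∂_2 are all 1, so H_1 ≅ Z^2.

H_1 ≅ Z^2.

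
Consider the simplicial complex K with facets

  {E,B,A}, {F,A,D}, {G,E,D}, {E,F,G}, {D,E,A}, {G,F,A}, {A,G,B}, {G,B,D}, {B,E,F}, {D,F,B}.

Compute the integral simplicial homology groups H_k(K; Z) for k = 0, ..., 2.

H_0 ≅ Z,  H_1 ≅ Z_2,  H_2 = 0.

Order the vertices as A < B < D < E < F < G. Listing each simplex with vertices in this order, K has dimension 2 with simplices:

  0-simplices (6): A, B, D, E, F, G
  1-simplices (15): AB, AD, AE, AF, AG, BD, BE, BF, BG, DE, DF, DG, EF, EG, FG
  2-simplices (10): ABE, ABG, ADE, ADF, AFG, BDF, BDG, BEF, DEG, EFG

giving chain groups C_0 ≅ Z^6, C_1 ≅ Z^15, C_2 ≅ Z^10.

The boundary map ∂_1: C_1 → C_0 maps an edge to its endpoints' difference, ∂[p,q] = q − p.
As a 6×15 matrix over Z this has rank 5, with invariant factors (1,1,1,1,1).

∂_2: C_2 → C_1 acts by ∂[p,q,r] = [q,r] − [p,r] + [p,q]. For instance
  ∂DEG = EG − DG + DE,
  ∂ABE = BE − AE + AB.
The 15×10 boundary matrix has rank 10 and Smith normal form diag(1,1,1,1,1,1,1,1,1,2).

Now H_k = ker ∂_k / im ∂_{k+1}, so:

  H_0: rank C_0 − rank ∂_1 = 6 − 5 = 1, and the invariant factors of ∂_1 are all 1, so H_0 = Z.
  H_1: rank ker ∂_1 − rank ∂_2 = (15 − 5) − 10 = 0, and ∂_2 has invariant factor 2 > 1, so H_1 = Z_2.
  H_2: rank ker ∂_2 − rank ∂_3 = (10 − 10) − 0 = 0, and there is no ∂_3, so H_2 = 0.

As a check, the Euler characteristic is 6 − 15 + 10 = 1, which agrees with 1 − 0 + 0 = 1.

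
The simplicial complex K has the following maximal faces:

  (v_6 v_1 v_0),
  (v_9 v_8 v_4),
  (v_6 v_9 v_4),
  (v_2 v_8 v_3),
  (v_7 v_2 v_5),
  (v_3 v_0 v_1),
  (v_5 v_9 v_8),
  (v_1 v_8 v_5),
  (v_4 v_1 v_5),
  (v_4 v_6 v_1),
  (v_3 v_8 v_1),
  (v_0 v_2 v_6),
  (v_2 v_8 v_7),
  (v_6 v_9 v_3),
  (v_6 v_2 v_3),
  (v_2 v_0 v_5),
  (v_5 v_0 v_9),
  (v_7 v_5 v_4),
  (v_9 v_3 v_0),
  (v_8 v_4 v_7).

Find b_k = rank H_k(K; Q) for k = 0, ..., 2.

b_0 = 1, b_1 = 1, b_2 = 0.

K has 10 vertices, 30 edges, 20 triangles.
rank ∂_0 = 0, rank ∂_1 = 9 ⇒ b_0 = 10 − 0 − 9 = 1; all invariant factors of ∂_1 are 1 so no torsion. So H_0 ≅ Z.
rank ∂_1 = 9, rank ∂_2 = 20 ⇒ b_1 = 30 − 9 − 20 = 1; ∂_2 has invariant factor(s) [2] giving torsion. So H_1 ≅ Z ⊕ Z/2Z.
rank ∂_2 = 20, rank ∂_3 = 0 ⇒ b_2 = 20 − 20 − 0 = 0. So H_2 ≅ 0.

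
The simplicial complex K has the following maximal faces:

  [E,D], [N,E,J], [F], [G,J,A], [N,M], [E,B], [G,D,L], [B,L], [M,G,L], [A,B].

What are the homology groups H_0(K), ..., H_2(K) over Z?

H_0 ≅ Z^2,  H_1 ≅ Z^4,  H_2 = 0.

Take the total order A < B < D < E < F < G < J < L < M < N on the vertex set. Then K (dimension 2) consists of the simplices:

  0-simplices (10): A, B, D, E, F, G, J, L, M, N
  1-simplices (16): AB, AG, AJ, BE, BL, DE, DG, DL, EJ, EN, GJ, GL, GM, JN, LM, MN
  2-simplices (4): AGJ, DGL, EJN, GLM

giving chain groups C_0 ≅ Z^10, C_1 ≅ Z^16, C_2 ≅ Z^4.

The boundary map ∂_1: C_1 → C_0 maps an edge to its endpoints' difference, ∂[p,q] = q − p.
This gives a 10×16 integer matrix of rank 8; reducing to Smith normal form yields diagonal entries (1,1,1,1,1,1,1,1).

Boundary ∂_2: C_2 → C_1 acts by ∂[p,q,r] = [q,r] − [p,r] + [p,q]. For instance
  ∂EJN = JN − EN + EJ,
  ∂GLM = LM − GM + GL.
This gives a 16×4 integer matrix of rank 4; reducing to Smith normal form yields diagonal entries (1,1,1,1).

From H_k ≅ ker(∂_k) / im(∂_{k+1}) we obtain:

  H_0: rank C_0 − rank ∂_1 = 10 − 8 = 2, and the invariant factors of ∂_1 are all 1, so H_0 = Z^2.
  H_1: rank ker ∂_1 − rank ∂_2 = (16 − 8) − 4 = 4, and the invariant factors of ∂_2 are all 1, so H_1 = Z^4.
  H_2: rank ker ∂_2 − rank ∂_3 = (4 − 4) − 0 = 0, and there is no ∂_3, so H_2 = 0.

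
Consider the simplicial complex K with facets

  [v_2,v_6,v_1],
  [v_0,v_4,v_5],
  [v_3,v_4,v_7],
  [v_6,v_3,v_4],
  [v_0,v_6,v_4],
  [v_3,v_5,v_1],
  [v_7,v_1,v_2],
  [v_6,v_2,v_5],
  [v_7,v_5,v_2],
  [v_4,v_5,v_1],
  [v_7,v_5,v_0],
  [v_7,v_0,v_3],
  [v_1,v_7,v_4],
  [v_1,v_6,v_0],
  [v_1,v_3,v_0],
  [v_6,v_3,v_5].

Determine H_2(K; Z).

H_2 = Z.

We work with the vertex ordering v_0 < v_1 < v_2 < v_3 < v_4 < v_5 < v_6 < v_7. The simplices of K, each written with vertices in increasing order, are:

  0-simplices (8): [v_0], [v_1], [v_2], [v_3], [v_4], [v_5], [v_6], [v_7]
  1-simplices (24): (24 of them)
  2-simplices (16): (16 of them)

Hence C_0 ≅ Z^8, C_1 ≅ Z^24, C_2 ≅ Z^16.

∂_1: C_1 → C_0 is given by ∂[p,q] = [q] − [p]. For instance
  ∂[v_0,v_7] = [v_7] − [v_0].
The resulting 8×24 matrix has rank 7, and its Smith normal form has invariant factors (1,1,1,1,1,1,1).

Boundary ∂_2: C_2 → C_1 maps a triangle to the signed sum of its edges. For instance
  ∂[v_1,v_3,v_5] = [v_3,v_5] − [v_1,v_5] + [v_1,v_3],
  ∂[v_3,v_4,v_6] = [v_4,v_6] − [v_3,v_6] + [v_3,v_4].
The 24×16 boundary matrix has rank 15 and Smith normal form diag(1,1,1,1,1,1,1,1,1,1,1,1,1,1,1).

From H_k ≅ ker(∂_k) / im(∂_{k+1}) we obtain:

  H_2: rank ker ∂_2 − rank ∂_3 = (16 − 15) − 0 = 1, and there is no ∂_3, so H_2 = Z.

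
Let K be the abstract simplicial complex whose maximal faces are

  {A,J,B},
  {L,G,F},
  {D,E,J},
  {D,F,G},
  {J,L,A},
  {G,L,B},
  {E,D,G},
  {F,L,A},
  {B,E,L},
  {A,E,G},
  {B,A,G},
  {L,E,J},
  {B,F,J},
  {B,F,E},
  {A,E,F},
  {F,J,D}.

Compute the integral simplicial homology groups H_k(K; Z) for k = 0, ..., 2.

Fix the vertex order A < B < D < E < F < G < J < L and write every simplex with vertices in increasing order. Then dim K = 2 and the simplices of K are:

  0-simplices (8): A, B, D, E, F, G, J, L
  1-simplices (24): AB, AE, AF, AG, AJ, AL, BE, BF, BG, BJ, BL, DE, DF, DG, DJ, EF, EG, EJ, EL, FG, FJ, FL, GL, JL
  2-simplices (16): ABG, ABJ, AEF, AEG, AFL, AJL, BEF, BEL, BFJ, BGL, DEG, DEJ, DFG, DFJ, EJL, FGL

Hence C_0 ≅ Z^8, C_1 ≅ Z^24, C_2 ≅ Z^16.

Boundary ∂_1: C_1 → C_0 sends each edge [p,q] (with p < q) to q − p.
As a 8×24 matrix over Z this has rank 7, with invariant factors (1,1,1,1,1,1,1).

The boundary map ∂_2: C_2 → C_1 acts by ∂[p,q,r] = [q,r] − [p,r] + [p,q]. For instance
  ∂AEG = EG − AG + AE,
  ∂ABJ = BJ − AJ + AB.
As a 24×16 matrix over Z this has rank 15, with invariant factors (1,1,1,1,1,1,1,1,1,1,1,1,1,1,1).

Reading off H_k = ker ∂_k / im ∂_{k+1}:

  H_0: rank C_0 − rank ∂_1 = 8 − 7 = 1, and the invariant factors of ∂_1 are all 1, so H_0 = Z.
  H_1: rank ker ∂_1 − rank ∂_2 = (24 − 7) − 15 = 2, and the invariant factors of ∂_2 are all 1, so H_1 = Z^2.
  H_2: rank ker ∂_2 − rank ∂_3 = (16 − 15) − 0 = 1, and there is no ∂_3, so H_2 = Z.

H_0 = Z,  H_1 = Z^2,  H_2 = Z.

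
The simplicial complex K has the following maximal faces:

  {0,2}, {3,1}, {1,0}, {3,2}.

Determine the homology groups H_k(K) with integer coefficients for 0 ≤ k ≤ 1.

Take the total order 0 < 1 < 2 < 3 on the vertex set. Then K (dimension 1) consists of the simplices:

  0-simplices (4): [0], [1], [2], [3]
  1-simplices (4): [0,1], [0,2], [1,3], [2,3]

giving chain groups C_0 ≅ Z^4, C_1 ≅ Z^4.

Boundary ∂_1: C_1 → C_0 is given by ∂[p,q] = [q] − [p]. For instance
  ∂[2,3] = [3] − [2].
This gives a 4×4 integer matrix of rank 3; reducing to Smith normal form yields diagonal entries (1,1,1).

Computing H_k = (kernel of ∂_k) / (image of ∂_{k+1}):

  H_0: rank C_0 − rank ∂_1 = 4 − 3 = 1, and the invariant factors of ∂_1 are all 1, so H_0 = Z.
  H_1: rank ker ∂_1 − rank ∂_2 = (4 − 3) − 0 = 1, and there is no ∂_2, so H_1 = Z.

H_0 = Z,  H_1 = Z.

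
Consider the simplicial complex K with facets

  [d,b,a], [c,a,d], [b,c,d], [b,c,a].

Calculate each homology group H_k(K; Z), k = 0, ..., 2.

H_0 = Z,  H_1 = 0,  H_2 = Z.

Fix the vertex order a < b < c < d and write every simplex with vertices in increasing order. Then dim K = 2 and the simplices of K are:

  0-simplices (4): a, b, c, d
  1-simplices (6): ab, ac, ad, bc, bd, cd
  2-simplices (4): abc, abd, acd, bcd

Hence C_0 ≅ Z^4, C_1 ≅ Z^6, C_2 ≅ Z^4.

∂_1: C_1 → C_0 maps an edge to its endpoints' difference, ∂[p,q] = q − p. For instance
  ∂ab = b − a.
As a 4×6 matrix over Z this has rank 3, with invariant factors (1,1,1).

∂_2: C_2 → C_1 sends each 2-simplex [p,q,r] to [q,r] − [p,r] + [p,q]. For instance
  ∂abd = bd − ad + ab,
  ∂abc = bc − ac + ab.
As a 6×4 matrix over Z this has rank 3, with invariant factors (1,1,1).

From H_k ≅ ker(∂_k) / im(∂_{k+1}) we obtain:

  H_0: rank C_0 − rank ∂_1 = 4 − 3 = 1, and the invariant factors of ∂_1 are all 1, so H_0 ≅ Z.
  H_1: rank ker ∂_1 − rank ∂_2 = (6 − 3) − 3 = 0, and the invariant factors of ∂_2 are all 1, so H_1 ≅ 0.
  H_2: rank ker ∂_2 − rank ∂_3 = (4 − 3) − 0 = 1, and there is no ∂_3, so H_2 ≅ Z.

As a check, the Euler characteristic is 4 − 6 + 4 = 2, which agrees with 1 − 0 + 1 = 2.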